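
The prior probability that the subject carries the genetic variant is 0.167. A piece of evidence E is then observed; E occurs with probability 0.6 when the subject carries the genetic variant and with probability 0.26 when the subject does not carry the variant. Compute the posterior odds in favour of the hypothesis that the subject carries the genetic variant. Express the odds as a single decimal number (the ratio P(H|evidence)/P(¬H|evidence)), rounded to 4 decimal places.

Prior odds = 0.167/(1−0.167) = 0.20048. In log-odds, ln(0.20048) = -1.6070.
Add log likelihood ratio: ln(2.3077) = 0.83625.
Posterior log-odds = -0.77079, so posterior odds = exp(-0.77079) = 0.46265.

Posterior odds ≈ 0.4626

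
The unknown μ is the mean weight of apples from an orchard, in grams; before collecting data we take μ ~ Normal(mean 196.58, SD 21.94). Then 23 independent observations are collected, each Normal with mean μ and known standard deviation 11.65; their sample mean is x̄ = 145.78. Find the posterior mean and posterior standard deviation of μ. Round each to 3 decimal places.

Prior precision 1/τ₀² = 1/21.94² = 0.00207743; data precision n/σ² = 23/11.65² = 0.169463.
Posterior precision = 0.00207743 + 0.169463 = 0.171541, giving posterior SD = 1/√0.171541 = 2.414.
Posterior mean = (0.00207743·196.58 + 0.169463·145.78) / 0.171541 = 146.395.

Posterior mean ≈ 146.395; posterior SD ≈ 2.414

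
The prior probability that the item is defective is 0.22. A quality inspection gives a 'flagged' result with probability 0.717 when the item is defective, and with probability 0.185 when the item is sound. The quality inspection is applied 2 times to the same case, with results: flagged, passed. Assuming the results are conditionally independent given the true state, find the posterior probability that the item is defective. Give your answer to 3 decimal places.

Let H be the event that the item is defective; start with P(H) = 0.22. P('flagged'|H) = 0.717, P('flagged'|¬H) = 0.185.
Update on result 1 ('flagged'): P(H) ← 0.717·0.2200 / (0.717·0.2200 + 0.185·0.7800) = 0.15774/0.30204 = 0.5222.
Update on result 2 ('passed'): P(H) ← 0.283·0.5222 / (0.283·0.5222 + 0.815·0.4778) = 0.14780/0.53716 = 0.2751.

Posterior P(H) ≈ 0.275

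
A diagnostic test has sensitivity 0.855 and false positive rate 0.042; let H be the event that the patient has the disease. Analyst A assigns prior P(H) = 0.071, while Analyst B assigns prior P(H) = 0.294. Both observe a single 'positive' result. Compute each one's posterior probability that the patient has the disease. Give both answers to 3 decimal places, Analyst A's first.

Analyst A: 0.609; Analyst B: 0.894

P('+'|H) = 0.855, P('+'|¬H) = 0.042.
Analyst A: numerator 0.855·0.071 = 0.060705; evidence = 0.060705+0.042·0.929 = 0.099723; posterior = 0.609.
Analyst B: numerator 0.855·0.294 = 0.25137; evidence = 0.25137+0.042·0.706 = 0.28102; posterior = 0.894.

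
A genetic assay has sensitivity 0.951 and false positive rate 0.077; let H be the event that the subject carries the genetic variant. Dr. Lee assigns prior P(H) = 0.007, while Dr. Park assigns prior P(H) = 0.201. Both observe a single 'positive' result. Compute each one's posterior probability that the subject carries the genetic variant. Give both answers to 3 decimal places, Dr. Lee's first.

Dr. Lee: 0.080; Dr. Park: 0.757

P('+'|H) = 0.951, P('+'|¬H) = 0.077.
Dr. Lee: numerator 0.951·0.007 = 0.0066570; evidence = 0.0066570+0.077·0.993 = 0.083118; posterior = 0.080.
Dr. Park: numerator 0.951·0.201 = 0.19115; evidence = 0.19115+0.077·0.799 = 0.25267; posterior = 0.757.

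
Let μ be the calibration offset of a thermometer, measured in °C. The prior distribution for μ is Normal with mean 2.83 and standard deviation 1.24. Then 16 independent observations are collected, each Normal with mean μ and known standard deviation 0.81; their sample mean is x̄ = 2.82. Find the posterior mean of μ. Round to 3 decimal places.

Prior precision 1/τ₀² = 1/1.24² = 0.650364; data precision n/σ² = 16/0.81² = 24.3865.
Posterior precision = 0.650364 + 24.3865 = 25.0369.
Posterior mean = (0.650364·2.83 + 24.3865·2.82) / 25.0369 = 2.820.

Posterior mean ≈ 2.820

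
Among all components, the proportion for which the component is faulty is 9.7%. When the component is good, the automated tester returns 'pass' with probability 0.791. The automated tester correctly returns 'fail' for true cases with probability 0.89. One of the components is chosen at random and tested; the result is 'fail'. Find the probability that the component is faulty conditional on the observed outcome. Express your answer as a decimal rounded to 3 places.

P(H | E) ≈ 0.314

Let H be the event that the component is faulty. P(H) = 0.097, so P(¬H) = 0.903. With E the 'fail' result, P(E|H) = 0.89 and P(E|¬H) = 0.209.
P(E) = 0.89·0.097 + 0.209·0.903 = 0.086330 + 0.18873 = 0.27506.
By Bayes' theorem, P(H|E) = 0.086330 / 0.27506 = 0.314.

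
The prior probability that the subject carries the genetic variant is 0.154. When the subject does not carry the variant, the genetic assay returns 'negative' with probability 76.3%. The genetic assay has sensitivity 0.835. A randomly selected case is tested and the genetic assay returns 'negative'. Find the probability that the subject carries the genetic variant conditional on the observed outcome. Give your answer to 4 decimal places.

Write H for 'the subject carries the genetic variant'. Prior odds H:¬H = 0.154/0.846 = 0.18203. For the 'negative' outcome, the likelihood ratio is 0.165/0.763 = 0.21625.
Posterior odds = 0.18203 × 0.21625 = 0.039365, so P(H|E) = 0.039365/(1+0.039365) = 0.0379.

P(H | E) ≈ 0.0379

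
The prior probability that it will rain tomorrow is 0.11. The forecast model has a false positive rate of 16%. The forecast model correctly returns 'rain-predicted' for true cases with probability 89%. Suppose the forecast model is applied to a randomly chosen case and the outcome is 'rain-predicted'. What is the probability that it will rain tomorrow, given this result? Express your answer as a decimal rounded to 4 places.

Let H be the event that it will rain tomorrow. P(H) = 0.11, so P(¬H) = 0.89. With E the 'rain-predicted' result, P(E|H) = 0.89 and P(E|¬H) = 0.16.
P(E) = 0.89·0.11 + 0.16·0.89 = 0.097900 + 0.14240 = 0.24030.
By Bayes' theorem, P(H|E) = 0.097900 / 0.24030 = 0.4074.

P(H | E) ≈ 0.4074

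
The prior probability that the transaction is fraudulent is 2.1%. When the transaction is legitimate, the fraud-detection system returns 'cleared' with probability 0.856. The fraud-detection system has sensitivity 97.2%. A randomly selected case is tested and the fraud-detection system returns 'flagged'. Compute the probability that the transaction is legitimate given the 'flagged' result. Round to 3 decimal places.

P(¬H | E) ≈ 0.874

Let H be the event that the transaction is fraudulent. P(H) = 0.021, so P(¬H) = 0.979. With E the 'flagged' result, P(E|H) = 0.972 and P(E|¬H) = 0.144.
P(E) = 0.972·0.021 + 0.144·0.979 = 0.020412 + 0.14098 = 0.16139.
By Bayes' theorem, P(H|E) = 0.020412 / 0.16139 = 0.126. Hence P(¬H|E) = 1 − 0.126 = 0.874.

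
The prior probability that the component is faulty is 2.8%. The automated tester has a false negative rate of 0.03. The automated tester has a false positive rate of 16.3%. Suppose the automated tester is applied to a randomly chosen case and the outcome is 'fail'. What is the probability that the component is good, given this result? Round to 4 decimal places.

Write H for 'the component is faulty'. Prior odds H:¬H = 0.028/0.972 = 0.028807. For the 'fail' outcome, the likelihood ratio is 0.97/0.163 = 5.9509.
Posterior odds = 0.028807 × 5.9509 = 0.17143, so P(H|E) = 0.17143/(1+0.17143) = 0.1463. Then P(¬H|E) = 1 − 0.1463 = 0.8537.

P(¬H | E) ≈ 0.8537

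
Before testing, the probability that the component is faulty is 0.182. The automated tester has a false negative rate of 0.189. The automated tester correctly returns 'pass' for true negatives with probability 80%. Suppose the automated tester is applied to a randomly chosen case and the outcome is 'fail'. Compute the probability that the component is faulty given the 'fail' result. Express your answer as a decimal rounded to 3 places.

P(H | E) ≈ 0.474

Let H be the event that the component is faulty. P(H) = 0.182, so P(¬H) = 0.818. With E the 'fail' result, P(E|H) = 0.811 and P(E|¬H) = 0.2.
P(E) = 0.811·0.182 + 0.2·0.818 = 0.14760 + 0.16360 = 0.31120.
By Bayes' theorem, P(H|E) = 0.14760 / 0.31120 = 0.474.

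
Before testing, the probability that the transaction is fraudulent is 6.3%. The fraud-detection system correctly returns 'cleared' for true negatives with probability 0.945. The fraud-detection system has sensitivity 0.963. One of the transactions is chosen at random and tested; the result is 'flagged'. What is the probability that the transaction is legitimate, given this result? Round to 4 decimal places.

Let H be the event that the transaction is fraudulent. P(H) = 0.063, so P(¬H) = 0.937. With E the 'flagged' result, P(E|H) = 0.963 and P(E|¬H) = 0.055.
P(E) = 0.963·0.063 + 0.055·0.937 = 0.060669 + 0.051535 = 0.11220.
By Bayes' theorem, P(H|E) = 0.060669 / 0.11220 = 0.5407. Hence P(¬H|E) = 1 − 0.5407 = 0.4593.

P(¬H | E) ≈ 0.4593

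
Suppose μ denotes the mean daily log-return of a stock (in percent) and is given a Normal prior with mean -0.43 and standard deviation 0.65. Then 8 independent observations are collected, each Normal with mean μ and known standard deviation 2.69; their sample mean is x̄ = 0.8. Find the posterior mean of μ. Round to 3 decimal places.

Prior precision 1/τ₀² = 1/0.65² = 2.36686; data precision n/σ² = 8/2.69² = 1.10557.
Posterior precision = 2.36686 + 1.10557 = 3.47243.
Posterior mean = (2.36686·-0.43 + 1.10557·0.8) / 3.47243 = -0.038.

Posterior mean ≈ -0.038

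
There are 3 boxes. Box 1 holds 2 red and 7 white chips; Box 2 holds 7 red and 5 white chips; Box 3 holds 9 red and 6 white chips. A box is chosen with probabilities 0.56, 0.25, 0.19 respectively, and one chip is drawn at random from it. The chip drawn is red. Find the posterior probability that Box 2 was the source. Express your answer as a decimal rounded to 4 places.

Posterior probability ≈ 0.3795

P(red|Box 1) = 0.2222; P(red|Box 2) = 0.5833; P(red|Box 3) = 0.6.
Prior × likelihood for each source: 0.56·0.2222=0.1244, 0.25·0.5833=0.1458, 0.19·0.6=0.1140. Summing gives P(red) = 0.38428.
P(Box 2 | red) = 0.1458 / 0.38428 = 0.3795.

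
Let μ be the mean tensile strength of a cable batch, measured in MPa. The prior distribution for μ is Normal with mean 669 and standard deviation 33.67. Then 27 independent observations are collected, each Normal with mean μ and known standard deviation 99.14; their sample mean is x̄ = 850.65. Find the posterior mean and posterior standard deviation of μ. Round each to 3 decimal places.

Posterior mean ≈ 806.498; posterior SD ≈ 16.600

Prior precision 1/τ₀² = 1/33.67² = 0.00088209; data precision n/σ² = 27/99.14² = 0.00274705.
Posterior precision = 0.00088209 + 0.00274705 = 0.00362914, giving posterior SD = 1/√0.00362914 = 16.600.
Posterior mean = (0.00088209·669 + 0.00274705·850.65) / 0.00362914 = 806.498.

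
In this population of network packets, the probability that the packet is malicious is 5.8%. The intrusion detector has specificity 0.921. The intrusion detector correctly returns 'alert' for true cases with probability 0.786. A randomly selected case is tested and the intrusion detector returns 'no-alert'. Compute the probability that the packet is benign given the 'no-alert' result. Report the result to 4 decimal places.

P(¬H | E) ≈ 0.9859

Let H be the event that the packet is malicious. P(H) = 0.058, so P(¬H) = 0.942. With E the 'no-alert' result, P(E|H) = 0.214 and P(E|¬H) = 0.921.
P(E) = 0.214·0.058 + 0.921·0.942 = 0.012412 + 0.86758 = 0.87999.
By Bayes' theorem, P(H|E) = 0.012412 / 0.87999 = 0.0141. Hence P(¬H|E) = 1 − 0.0141 = 0.9859.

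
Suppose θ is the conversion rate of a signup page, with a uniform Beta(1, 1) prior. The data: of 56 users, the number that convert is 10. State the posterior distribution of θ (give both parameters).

Observing 10 successes and 46 failures updates Beta(1, 1) by adding the success and failure counts to the two shape parameters: α = 1+10 = 11, β = 1+46 = 47.

Posterior: Beta(11, 47)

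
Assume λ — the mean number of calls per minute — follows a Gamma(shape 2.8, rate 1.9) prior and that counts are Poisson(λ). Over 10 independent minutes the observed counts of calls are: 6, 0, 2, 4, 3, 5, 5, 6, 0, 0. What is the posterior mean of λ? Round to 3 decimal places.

Total count ∑xᵢ = 31 over n = 10 minutes.
Gamma is conjugate to the Poisson likelihood: posterior is Gamma(shape = 2.8+31 = 33.8, rate = 1.9+10 = 11.9).
Posterior mean = shape/rate = 33.8/11.9 = 2.840.

Posterior mean ≈ 2.840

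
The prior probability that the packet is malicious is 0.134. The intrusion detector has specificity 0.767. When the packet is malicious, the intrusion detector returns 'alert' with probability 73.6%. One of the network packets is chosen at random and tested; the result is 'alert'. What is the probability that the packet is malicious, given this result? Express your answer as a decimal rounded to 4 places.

Let H be the event that the packet is malicious. P(H) = 0.134, so P(¬H) = 0.866. With E the 'alert' result, P(E|H) = 0.736 and P(E|¬H) = 0.233.
P(E) = 0.736·0.134 + 0.233·0.866 = 0.098624 + 0.20178 = 0.30040.
By Bayes' theorem, P(H|E) = 0.098624 / 0.30040 = 0.3283.

P(H | E) ≈ 0.3283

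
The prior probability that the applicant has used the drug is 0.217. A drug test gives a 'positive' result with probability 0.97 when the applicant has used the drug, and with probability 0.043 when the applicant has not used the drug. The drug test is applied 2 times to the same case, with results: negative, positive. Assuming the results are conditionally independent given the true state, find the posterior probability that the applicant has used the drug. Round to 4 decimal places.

Posterior P(H) ≈ 0.1639

With H the event that the applicant has used the drug, the joint likelihood of the observed sequence is P(data|H) = 0.03·0.97 = 0.029100 and P(data|¬H) = 0.957·0.043 = 0.041151.
Bayes: P(H|data) = 0.217·0.029100 / (0.217·0.029100 + 0.783·0.041151) = 0.0063147/0.038536 = 0.1639.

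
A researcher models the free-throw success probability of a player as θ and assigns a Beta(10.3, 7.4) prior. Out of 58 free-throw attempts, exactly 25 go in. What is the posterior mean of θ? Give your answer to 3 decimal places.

Posterior mean ≈ 0.466

The binomial likelihood is conjugate to the Beta prior: with 25 successes and 33 failures, the posterior is Beta(10.3+25, 7.4+33) = Beta(35.3, 40.4).
E[θ | data] = 35.3/(35.3+40.4) = 0.466.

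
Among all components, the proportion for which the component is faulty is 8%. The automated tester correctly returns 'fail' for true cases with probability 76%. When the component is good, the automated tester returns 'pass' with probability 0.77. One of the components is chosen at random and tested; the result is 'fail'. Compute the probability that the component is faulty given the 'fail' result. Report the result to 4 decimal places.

P(H | E) ≈ 0.2232

Let H be the event that the component is faulty. P(H) = 0.08, so P(¬H) = 0.92. With E the 'fail' result, P(E|H) = 0.76 and P(E|¬H) = 0.23.
P(E) = 0.76·0.08 + 0.23·0.92 = 0.060800 + 0.21160 = 0.27240.
By Bayes' theorem, P(H|E) = 0.060800 / 0.27240 = 0.2232.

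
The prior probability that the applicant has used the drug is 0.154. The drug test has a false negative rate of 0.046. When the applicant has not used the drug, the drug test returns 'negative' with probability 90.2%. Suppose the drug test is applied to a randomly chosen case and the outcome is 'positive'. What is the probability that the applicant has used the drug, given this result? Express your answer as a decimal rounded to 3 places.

P(H | E) ≈ 0.639

Write H for 'the applicant has used the drug'. Prior odds H:¬H = 0.154/0.846 = 0.18203. For the 'positive' outcome, the likelihood ratio is 0.954/0.098 = 9.7347.
Posterior odds = 0.18203 × 9.7347 = 1.7720, so P(H|E) = 1.7720/(1+1.7720) = 0.639.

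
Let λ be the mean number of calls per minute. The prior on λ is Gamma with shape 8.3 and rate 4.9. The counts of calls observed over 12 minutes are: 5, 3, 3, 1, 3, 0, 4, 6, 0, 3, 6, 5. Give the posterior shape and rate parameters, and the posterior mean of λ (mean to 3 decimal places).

Posterior: Gamma(shape=47.3, rate=16.9); mean ≈ 2.799

The Poisson likelihood adds the total count to the shape and the number of exposure periods to the rate. Here ∑xᵢ = 39 and n = 12, so shape 8.3→47.3 and rate 4.9→16.9.
Posterior mean = shape/rate = 47.3/16.9 = 2.799.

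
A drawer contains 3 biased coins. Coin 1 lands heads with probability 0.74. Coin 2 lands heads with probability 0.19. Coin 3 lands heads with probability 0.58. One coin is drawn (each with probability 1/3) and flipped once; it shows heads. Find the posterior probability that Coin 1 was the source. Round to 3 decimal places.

Posterior probability ≈ 0.490

P(heads|C1) = 0.74; P(heads|C2) = 0.19; P(heads|C3) = 0.58.
Prior × likelihood for each source: 0.333333·0.74=0.2467, 0.333333·0.19=0.06333, 0.333333·0.58=0.1933. Summing gives P(heads) = 0.50333.
P(Coin 1 | heads) = 0.2467 / 0.50333 = 0.490.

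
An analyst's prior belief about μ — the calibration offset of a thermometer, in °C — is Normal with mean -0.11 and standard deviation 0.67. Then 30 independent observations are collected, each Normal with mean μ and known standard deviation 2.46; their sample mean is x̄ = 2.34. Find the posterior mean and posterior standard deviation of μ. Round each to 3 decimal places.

Prior precision 1/τ₀² = 1/0.67² = 2.22767; data precision n/σ² = 30/2.46² = 4.95737.
Posterior precision = 2.22767 + 4.95737 = 7.18503, giving posterior SD = 1/√7.18503 = 0.373.
Posterior mean = (2.22767·-0.11 + 4.95737·2.34) / 7.18503 = 1.580.

Posterior mean ≈ 1.580; posterior SD ≈ 0.373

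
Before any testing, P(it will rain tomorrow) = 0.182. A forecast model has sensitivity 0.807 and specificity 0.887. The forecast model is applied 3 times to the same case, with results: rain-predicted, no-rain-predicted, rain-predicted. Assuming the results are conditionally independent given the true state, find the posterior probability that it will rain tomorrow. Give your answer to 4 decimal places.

Let H be the event that it will rain tomorrow; start with P(H) = 0.182. P('rain-predicted'|H) = 0.807, P('rain-predicted'|¬H) = 0.113.
Update on result 1 ('rain-predicted'): P(H) ← 0.807·0.1820 / (0.807·0.1820 + 0.113·0.8180) = 0.14687/0.23931 = 0.6137.
Update on result 2 ('no-rain-predicted'): P(H) ← 0.193·0.6137 / (0.193·0.6137 + 0.887·0.3863) = 0.11845/0.46106 = 0.2569.
Update on result 3 ('rain-predicted'): P(H) ← 0.807·0.2569 / (0.807·0.2569 + 0.113·0.7431) = 0.20733/0.29130 = 0.7117.

Posterior P(H) ≈ 0.7117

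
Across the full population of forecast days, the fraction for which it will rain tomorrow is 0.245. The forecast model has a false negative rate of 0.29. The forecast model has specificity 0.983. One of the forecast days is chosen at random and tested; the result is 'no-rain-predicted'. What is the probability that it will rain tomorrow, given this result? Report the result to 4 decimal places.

P(H | E) ≈ 0.0874

Write H for 'it will rain tomorrow'. Prior odds H:¬H = 0.245/0.755 = 0.32450. For the 'no-rain-predicted' outcome, the likelihood ratio is 0.29/0.983 = 0.29502.
Posterior odds = 0.32450 × 0.29502 = 0.095733, so P(H|E) = 0.095733/(1+0.095733) = 0.0874.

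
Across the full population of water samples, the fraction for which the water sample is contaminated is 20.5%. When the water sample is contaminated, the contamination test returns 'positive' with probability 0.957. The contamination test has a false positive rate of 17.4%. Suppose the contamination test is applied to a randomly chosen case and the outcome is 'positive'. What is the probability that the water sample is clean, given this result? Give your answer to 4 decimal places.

Write H for 'the water sample is contaminated'. Prior odds H:¬H = 0.205/0.795 = 0.25786. For the 'positive' outcome, the likelihood ratio is 0.957/0.174 = 5.5000.
Posterior odds = 0.25786 × 5.5000 = 1.4182, so P(H|E) = 1.4182/(1+1.4182) = 0.5865. Then P(¬H|E) = 1 − 0.5865 = 0.4135.

P(¬H | E) ≈ 0.4135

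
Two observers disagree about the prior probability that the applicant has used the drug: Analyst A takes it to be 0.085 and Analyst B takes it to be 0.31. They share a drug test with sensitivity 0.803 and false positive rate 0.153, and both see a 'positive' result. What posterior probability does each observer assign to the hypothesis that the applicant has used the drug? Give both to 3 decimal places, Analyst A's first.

Analyst A: 0.328; Analyst B: 0.702

P('+'|H) = 0.803, P('+'|¬H) = 0.153.
Analyst A: numerator 0.803·0.085 = 0.068255; evidence = 0.068255+0.153·0.915 = 0.20825; posterior = 0.328.
Analyst B: numerator 0.803·0.31 = 0.24893; evidence = 0.24893+0.153·0.69 = 0.35450; posterior = 0.702.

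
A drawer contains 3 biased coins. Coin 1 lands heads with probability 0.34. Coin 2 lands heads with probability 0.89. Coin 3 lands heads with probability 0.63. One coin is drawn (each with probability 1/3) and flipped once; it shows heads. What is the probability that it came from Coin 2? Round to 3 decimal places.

P(heads|C1) = 0.34; P(heads|C2) = 0.89; P(heads|C3) = 0.63.
Prior × likelihood for each source: 0.333333·0.34=0.1133, 0.333333·0.89=0.2967, 0.333333·0.63=0.2100. Summing gives P(heads) = 0.62000.
P(Coin 2 | heads) = 0.2967 / 0.62000 = 0.478.

Posterior probability ≈ 0.478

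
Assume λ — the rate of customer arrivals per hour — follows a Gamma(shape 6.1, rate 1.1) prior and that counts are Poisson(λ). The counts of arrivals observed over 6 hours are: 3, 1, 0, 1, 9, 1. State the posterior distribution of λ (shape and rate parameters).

Total count ∑xᵢ = 15 over n = 6 hours.
Gamma is conjugate to the Poisson likelihood: posterior is Gamma(shape = 6.1+15 = 21.1, rate = 1.1+6 = 7.1).

Posterior: Gamma(shape=21.1, rate=7.1)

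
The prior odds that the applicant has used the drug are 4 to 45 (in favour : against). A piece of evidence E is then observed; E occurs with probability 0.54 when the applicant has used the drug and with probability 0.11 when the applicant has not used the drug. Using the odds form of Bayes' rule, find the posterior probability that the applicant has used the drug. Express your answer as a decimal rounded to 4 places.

Prior odds = 4/45 = 0.088889.
Likelihood ratio for E = 0.54/0.11 = 4.9091.
Posterior odds = prior odds × LR = 0.43636.
Posterior probability = odds/(1+odds) = 0.43636/1.4364 = 0.3038.

Posterior probability ≈ 0.3038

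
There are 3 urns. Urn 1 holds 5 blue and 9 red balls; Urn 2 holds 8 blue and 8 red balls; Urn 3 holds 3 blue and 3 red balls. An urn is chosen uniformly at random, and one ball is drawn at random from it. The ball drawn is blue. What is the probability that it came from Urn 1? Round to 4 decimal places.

Posterior probability ≈ 0.2632

P(blue|Urn 1) = 0.3571; P(blue|Urn 2) = 0.5; P(blue|Urn 3) = 0.5.
Prior × likelihood for each source: 0.333333·0.3571=0.1190, 0.333333·0.5=0.1667, 0.333333·0.5=0.1667. Summing gives P(blue) = 0.45238.
P(Urn 1 | blue) = 0.1190 / 0.45238 = 0.2632.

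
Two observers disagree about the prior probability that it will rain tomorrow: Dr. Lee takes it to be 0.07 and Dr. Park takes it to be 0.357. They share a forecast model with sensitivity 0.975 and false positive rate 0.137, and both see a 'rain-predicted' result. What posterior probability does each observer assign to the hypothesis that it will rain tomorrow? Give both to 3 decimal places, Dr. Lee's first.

The likelihood ratio for a 'rain-predicted' result is 0.975/0.137 = 7.1168.
Dr. Lee: prior odds 0.07/0.93 = 0.075269; posterior odds 0.53567; posterior probability 0.349.
Dr. Park: prior odds 0.357/0.643 = 0.55521; posterior odds 3.9513; posterior probability 0.798.

Dr. Lee: 0.349; Dr. Park: 0.798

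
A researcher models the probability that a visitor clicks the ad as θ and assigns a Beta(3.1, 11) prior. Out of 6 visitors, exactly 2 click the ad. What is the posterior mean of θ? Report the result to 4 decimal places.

Posterior mean ≈ 0.2537

Observing 2 successes and 4 failures updates Beta(3.1, 11) by adding the success and failure counts to the two shape parameters: α = 3.1+2 = 5.1, β = 11+4 = 15.
Posterior mean = α/(α+β) = 5.1/20.1 = 0.2537.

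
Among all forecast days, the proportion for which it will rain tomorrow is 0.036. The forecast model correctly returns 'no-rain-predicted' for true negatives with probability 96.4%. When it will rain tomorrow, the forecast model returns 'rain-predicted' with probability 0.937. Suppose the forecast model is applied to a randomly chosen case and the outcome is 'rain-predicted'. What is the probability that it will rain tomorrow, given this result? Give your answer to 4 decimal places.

Write H for 'it will rain tomorrow'. Prior odds H:¬H = 0.036/0.964 = 0.037344. For the 'rain-predicted' outcome, the likelihood ratio is 0.937/0.036 = 26.028.
Posterior odds = 0.037344 × 26.028 = 0.97199, so P(H|E) = 0.97199/(1+0.97199) = 0.4929.

P(H | E) ≈ 0.4929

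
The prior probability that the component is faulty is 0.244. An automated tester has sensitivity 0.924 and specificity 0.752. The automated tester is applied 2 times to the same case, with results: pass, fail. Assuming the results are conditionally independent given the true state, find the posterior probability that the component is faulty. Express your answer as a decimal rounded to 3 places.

Posterior P(H) ≈ 0.108

With H the event that the component is faulty, the joint likelihood of the observed sequence is P(data|H) = 0.076·0.924 = 0.070224 and P(data|¬H) = 0.752·0.248 = 0.18650.
Bayes: P(H|data) = 0.244·0.070224 / (0.244·0.070224 + 0.756·0.18650) = 0.017135/0.15813 = 0.1084.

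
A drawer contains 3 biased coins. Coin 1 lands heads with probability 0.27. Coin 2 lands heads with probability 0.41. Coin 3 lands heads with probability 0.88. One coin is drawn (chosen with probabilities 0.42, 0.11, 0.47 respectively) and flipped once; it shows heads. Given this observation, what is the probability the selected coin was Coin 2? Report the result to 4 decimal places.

P(heads|C1) = 0.27; P(heads|C2) = 0.41; P(heads|C3) = 0.88.
Prior × likelihood for each source: 0.42·0.27=0.1134, 0.11·0.41=0.04510, 0.47·0.88=0.4136. Summing gives P(heads) = 0.57210.
P(Coin 2 | heads) = 0.04510 / 0.57210 = 0.0788.

Posterior probability ≈ 0.0788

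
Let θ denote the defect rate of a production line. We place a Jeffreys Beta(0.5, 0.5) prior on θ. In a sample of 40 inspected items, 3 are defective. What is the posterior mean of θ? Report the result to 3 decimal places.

The binomial likelihood is conjugate to the Beta prior: with 3 successes and 37 failures, the posterior is Beta(0.5+3, 0.5+37) = Beta(3.5, 37.5).
Posterior mean = α/(α+β) = 3.5/41 = 0.085.

Posterior mean ≈ 0.085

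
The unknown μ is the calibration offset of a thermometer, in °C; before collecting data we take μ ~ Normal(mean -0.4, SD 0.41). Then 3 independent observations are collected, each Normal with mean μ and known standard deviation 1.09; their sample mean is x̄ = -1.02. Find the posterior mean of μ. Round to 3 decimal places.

Posterior mean ≈ -0.585

Prior precision 1/τ₀² = 1/0.41² = 5.94884; data precision n/σ² = 3/1.09² = 2.52504.
Posterior precision = 5.94884 + 2.52504 = 8.47388.
Posterior mean = (5.94884·-0.4 + 2.52504·-1.02) / 8.47388 = -0.585.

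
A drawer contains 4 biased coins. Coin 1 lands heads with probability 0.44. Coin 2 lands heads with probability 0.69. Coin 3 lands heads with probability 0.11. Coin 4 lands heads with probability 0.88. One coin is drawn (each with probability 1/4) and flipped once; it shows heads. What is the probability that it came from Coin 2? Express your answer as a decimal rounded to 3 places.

Posterior probability ≈ 0.325

P(heads|C1) = 0.44; P(heads|C2) = 0.69; P(heads|C3) = 0.11; P(heads|C4) = 0.88.
Prior × likelihood for each source: 0.25·0.44=0.1100, 0.25·0.69=0.1725, 0.25·0.11=0.02750, 0.25·0.88=0.2200. Summing gives P(heads) = 0.53000.
P(Coin 2 | heads) = 0.1725 / 0.53000 = 0.325.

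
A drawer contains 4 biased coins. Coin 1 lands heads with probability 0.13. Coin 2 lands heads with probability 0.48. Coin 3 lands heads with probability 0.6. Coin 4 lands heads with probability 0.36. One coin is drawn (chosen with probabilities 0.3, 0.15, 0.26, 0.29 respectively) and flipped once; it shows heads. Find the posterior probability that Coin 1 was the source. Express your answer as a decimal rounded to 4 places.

Posterior probability ≈ 0.1050

Tabulate prior·likelihood by source: [1] prior 0.3, lik 0.13, product 0.03900; [2] prior 0.15, lik 0.48, product 0.07200; [3] prior 0.26, lik 0.6, product 0.1560; [4] prior 0.29, lik 0.36, product 0.1044.
Normalizing constant = 0.37140; the posterior for Coin 1 is its product over the sum, 0.03900/0.37140 = 0.1050.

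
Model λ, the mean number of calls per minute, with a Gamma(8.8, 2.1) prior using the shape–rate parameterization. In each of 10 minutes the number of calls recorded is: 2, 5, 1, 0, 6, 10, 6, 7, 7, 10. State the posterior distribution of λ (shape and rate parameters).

Posterior: Gamma(shape=62.8, rate=12.1)

Total count ∑xᵢ = 54 over n = 10 minutes.
Gamma is conjugate to the Poisson likelihood: posterior is Gamma(shape = 8.8+54 = 62.8, rate = 2.1+10 = 12.1).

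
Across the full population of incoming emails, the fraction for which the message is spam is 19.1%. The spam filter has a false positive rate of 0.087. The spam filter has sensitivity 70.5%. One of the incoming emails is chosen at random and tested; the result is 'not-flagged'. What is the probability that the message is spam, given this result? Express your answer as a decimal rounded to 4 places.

P(H | E) ≈ 0.0709

Write H for 'the message is spam'. Prior odds H:¬H = 0.191/0.809 = 0.23609. For the 'not-flagged' outcome, the likelihood ratio is 0.295/0.913 = 0.32311.
Posterior odds = 0.23609 × 0.32311 = 0.076284, so P(H|E) = 0.076284/(1+0.076284) = 0.0709.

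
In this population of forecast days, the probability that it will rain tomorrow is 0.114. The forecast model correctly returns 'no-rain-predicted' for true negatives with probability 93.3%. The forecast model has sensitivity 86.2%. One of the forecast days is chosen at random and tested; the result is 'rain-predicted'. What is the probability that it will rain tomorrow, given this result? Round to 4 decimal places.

P(H | E) ≈ 0.6234

Let H be the event that it will rain tomorrow. P(H) = 0.114, so P(¬H) = 0.886. With E the 'rain-predicted' result, P(E|H) = 0.862 and P(E|¬H) = 0.067.
P(E) = 0.862·0.114 + 0.067·0.886 = 0.098268 + 0.059362 = 0.15763.
By Bayes' theorem, P(H|E) = 0.098268 / 0.15763 = 0.6234.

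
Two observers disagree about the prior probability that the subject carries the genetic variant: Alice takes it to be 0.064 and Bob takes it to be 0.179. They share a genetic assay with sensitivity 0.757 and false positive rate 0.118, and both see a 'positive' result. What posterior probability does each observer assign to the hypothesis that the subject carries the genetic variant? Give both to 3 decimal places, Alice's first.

Alice: 0.305; Bob: 0.583

The likelihood ratio for a 'positive' result is 0.757/0.118 = 6.4153.
Alice: prior odds 0.064/0.936 = 0.068376; posterior odds 0.43865; posterior probability 0.305.
Bob: prior odds 0.179/0.821 = 0.21803; posterior odds 1.3987; posterior probability 0.583.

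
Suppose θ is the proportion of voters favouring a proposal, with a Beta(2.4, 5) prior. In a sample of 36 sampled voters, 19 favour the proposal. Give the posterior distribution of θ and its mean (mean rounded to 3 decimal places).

The binomial likelihood is conjugate to the Beta prior: with 19 successes and 17 failures, the posterior is Beta(2.4+19, 5+17) = Beta(21.4, 22).
Posterior mean = α/(α+β) = 21.4/43.4 = 0.493.

Posterior: Beta(21.4, 22); mean ≈ 0.493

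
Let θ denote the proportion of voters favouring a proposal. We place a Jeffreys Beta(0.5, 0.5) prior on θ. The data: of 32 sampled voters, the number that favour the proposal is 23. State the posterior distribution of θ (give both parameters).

Observing 23 successes and 9 failures updates Beta(0.5, 0.5) by adding the success and failure counts to the two shape parameters: α = 0.5+23 = 23.5, β = 0.5+9 = 9.5.

Posterior: Beta(23.5, 9.5)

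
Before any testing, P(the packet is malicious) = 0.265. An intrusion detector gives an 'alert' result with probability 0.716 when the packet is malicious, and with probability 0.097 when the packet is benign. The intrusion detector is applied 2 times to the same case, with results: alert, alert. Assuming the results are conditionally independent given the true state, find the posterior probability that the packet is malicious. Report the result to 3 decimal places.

Posterior P(H) ≈ 0.952

Let H be the event that the packet is malicious; start with P(H) = 0.265. P('alert'|H) = 0.716, P('alert'|¬H) = 0.097.
Update on result 1 ('alert'): P(H) ← 0.716·0.2650 / (0.716·0.2650 + 0.097·0.7350) = 0.18974/0.26104 = 0.7269.
Update on result 2 ('alert'): P(H) ← 0.716·0.7269 / (0.716·0.7269 + 0.097·0.2731) = 0.52044/0.54694 = 0.9516.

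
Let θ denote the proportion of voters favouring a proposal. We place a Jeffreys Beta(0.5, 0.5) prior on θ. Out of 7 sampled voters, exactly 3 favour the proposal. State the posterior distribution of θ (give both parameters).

Posterior: Beta(3.5, 4.5)

The binomial likelihood is conjugate to the Beta prior: with 3 successes and 4 failures, the posterior is Beta(0.5+3, 0.5+4) = Beta(3.5, 4.5).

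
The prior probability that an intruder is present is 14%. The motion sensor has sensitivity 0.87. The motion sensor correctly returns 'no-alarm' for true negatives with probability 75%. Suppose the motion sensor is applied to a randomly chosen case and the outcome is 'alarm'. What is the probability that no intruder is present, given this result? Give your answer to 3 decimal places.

P(¬H | E) ≈ 0.638

Let H be the event that an intruder is present. P(H) = 0.14, so P(¬H) = 0.86. With E the 'alarm' result, P(E|H) = 0.87 and P(E|¬H) = 0.25.
P(E) = 0.87·0.14 + 0.25·0.86 = 0.12180 + 0.21500 = 0.33680.
By Bayes' theorem, P(H|E) = 0.12180 / 0.33680 = 0.362. Hence P(¬H|E) = 1 − 0.362 = 0.638.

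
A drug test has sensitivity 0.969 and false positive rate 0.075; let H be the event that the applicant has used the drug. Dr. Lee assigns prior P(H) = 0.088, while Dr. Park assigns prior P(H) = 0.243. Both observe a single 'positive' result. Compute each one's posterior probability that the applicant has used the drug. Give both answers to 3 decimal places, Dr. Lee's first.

P('+'|H) = 0.969, P('+'|¬H) = 0.075.
Dr. Lee: numerator 0.969·0.088 = 0.085272; evidence = 0.085272+0.075·0.912 = 0.15367; posterior = 0.555.
Dr. Park: numerator 0.969·0.243 = 0.23547; evidence = 0.23547+0.075·0.757 = 0.29224; posterior = 0.806.

Dr. Lee: 0.555; Dr. Park: 0.806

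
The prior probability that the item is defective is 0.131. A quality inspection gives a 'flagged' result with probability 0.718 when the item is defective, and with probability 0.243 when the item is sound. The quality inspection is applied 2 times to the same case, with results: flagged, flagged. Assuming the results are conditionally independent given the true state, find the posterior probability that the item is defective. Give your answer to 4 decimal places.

Posterior P(H) ≈ 0.5682

Let H be the event that the item is defective; start with P(H) = 0.131. P('flagged'|H) = 0.718, P('flagged'|¬H) = 0.243.
Update on result 1 ('flagged'): P(H) ← 0.718·0.1310 / (0.718·0.1310 + 0.243·0.8690) = 0.094058/0.30522 = 0.3082.
Update on result 2 ('flagged'): P(H) ← 0.718·0.3082 / (0.718·0.3082 + 0.243·0.6918) = 0.22126/0.38938 = 0.5682.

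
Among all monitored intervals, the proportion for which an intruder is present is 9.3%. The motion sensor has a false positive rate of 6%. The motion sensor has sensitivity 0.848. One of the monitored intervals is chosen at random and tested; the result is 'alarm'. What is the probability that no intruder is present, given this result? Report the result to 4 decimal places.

Write H for 'an intruder is present'. Prior odds H:¬H = 0.093/0.907 = 0.10254. For the 'alarm' outcome, the likelihood ratio is 0.848/0.06 = 14.133.
Posterior odds = 0.10254 × 14.133 = 1.4492, so P(H|E) = 1.4492/(1+1.4492) = 0.5917. Then P(¬H|E) = 1 − 0.5917 = 0.4083.

P(¬H | E) ≈ 0.4083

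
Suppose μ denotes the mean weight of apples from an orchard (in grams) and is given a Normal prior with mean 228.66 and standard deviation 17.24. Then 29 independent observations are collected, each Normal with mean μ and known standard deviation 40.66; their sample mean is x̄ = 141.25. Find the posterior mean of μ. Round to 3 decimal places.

Posterior mean ≈ 155.318

With known σ, the Normal prior is conjugate. Weight on the data is w = (n/σ²)/(n/σ² + 1/τ₀²) = 0.0175414/(0.0175414+0.00336454) = 0.83906.
Posterior mean = w·x̄ + (1−w)·μ₀ = 0.83906·141.25 + 0.16094·228.66 = 155.318.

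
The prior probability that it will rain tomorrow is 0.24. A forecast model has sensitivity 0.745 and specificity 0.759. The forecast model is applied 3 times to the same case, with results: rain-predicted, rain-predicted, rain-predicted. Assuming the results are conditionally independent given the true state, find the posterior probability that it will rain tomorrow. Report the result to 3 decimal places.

With H the event that it will rain tomorrow, the joint likelihood of the observed sequence is P(data|H) = 0.745·0.745·0.745 = 0.41349 and P(data|¬H) = 0.241·0.241·0.241 = 0.013998.
Bayes: P(H|data) = 0.24·0.41349 / (0.24·0.41349 + 0.76·0.013998) = 0.099238/0.10988 = 0.9032.

Posterior P(H) ≈ 0.903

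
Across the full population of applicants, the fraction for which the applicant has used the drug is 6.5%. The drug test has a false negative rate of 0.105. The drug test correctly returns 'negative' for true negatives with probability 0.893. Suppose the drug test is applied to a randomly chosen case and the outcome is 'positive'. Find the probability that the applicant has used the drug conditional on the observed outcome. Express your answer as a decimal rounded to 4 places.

Write H for 'the applicant has used the drug'. Prior odds H:¬H = 0.065/0.935 = 0.069519. For the 'positive' outcome, the likelihood ratio is 0.895/0.107 = 8.3645.
Posterior odds = 0.069519 × 8.3645 = 0.58149, so P(H|E) = 0.58149/(1+0.58149) = 0.3677.

P(H | E) ≈ 0.3677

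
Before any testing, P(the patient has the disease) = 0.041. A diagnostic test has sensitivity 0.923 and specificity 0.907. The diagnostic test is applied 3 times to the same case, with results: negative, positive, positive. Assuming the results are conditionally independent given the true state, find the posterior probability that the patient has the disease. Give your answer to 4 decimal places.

Posterior P(H) ≈ 0.2634

With H the event that the patient has the disease, the joint likelihood of the observed sequence is P(data|H) = 0.077·0.923·0.923 = 0.065599 and P(data|¬H) = 0.907·0.093·0.093 = 0.0078446.
Bayes: P(H|data) = 0.041·0.065599 / (0.041·0.065599 + 0.959·0.0078446) = 0.0026895/0.010213 = 0.2634.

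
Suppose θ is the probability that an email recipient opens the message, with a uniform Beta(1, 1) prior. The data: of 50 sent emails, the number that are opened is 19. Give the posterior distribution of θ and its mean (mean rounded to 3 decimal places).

Posterior: Beta(20, 32); mean ≈ 0.385

Observing 19 successes and 31 failures updates Beta(1, 1) by adding the success and failure counts to the two shape parameters: α = 1+19 = 20, β = 1+31 = 32.
Posterior mean = α/(α+β) = 20/52 = 0.385.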